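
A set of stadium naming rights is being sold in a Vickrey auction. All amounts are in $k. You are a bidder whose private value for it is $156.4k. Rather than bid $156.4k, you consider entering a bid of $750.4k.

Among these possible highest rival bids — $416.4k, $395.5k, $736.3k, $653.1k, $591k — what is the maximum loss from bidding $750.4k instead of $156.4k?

$416.4k: truthful gives $0k, deviation gives −$260k → loss $260k.
$395.5k: truthful gives $0k, deviation gives −$239.1k → loss $239.1k.
$736.3k: truthful gives $0k, deviation gives −$579.9k → loss $579.9k.
$653.1k: truthful gives $0k, deviation gives −$496.7k → loss $496.7k.
$591k: truthful gives $0k, deviation gives −$434.6k → loss $434.6k.
Maximum loss: $579.9k.

$579.9k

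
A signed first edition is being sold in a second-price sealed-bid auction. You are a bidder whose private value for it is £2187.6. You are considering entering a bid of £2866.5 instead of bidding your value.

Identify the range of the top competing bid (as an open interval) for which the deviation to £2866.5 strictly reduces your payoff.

(£2187.6, £2866.5)

If the competing bid is below £2187.6, both bids win at the same price — no difference.
If it is above £2866.5, both bids lose — no difference.
If it lies strictly between £2187.6 and £2866.5, bidding your value loses (payoff 0) while bidding £2866.5 wins at a price above your value (payoff negative).
So the deviation strictly hurts on the open interval (£2187.6, £2866.5).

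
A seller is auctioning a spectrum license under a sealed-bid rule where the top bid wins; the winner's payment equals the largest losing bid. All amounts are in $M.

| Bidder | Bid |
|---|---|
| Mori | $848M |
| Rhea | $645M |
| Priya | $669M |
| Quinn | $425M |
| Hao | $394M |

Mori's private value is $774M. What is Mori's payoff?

$105M

Highest bid: Mori at $848M, so Mori wins.
Second-highest bid: Priya at $669M — that is the price the winner pays.
Mori's payoff = value − price = $774M − $669M = $105M.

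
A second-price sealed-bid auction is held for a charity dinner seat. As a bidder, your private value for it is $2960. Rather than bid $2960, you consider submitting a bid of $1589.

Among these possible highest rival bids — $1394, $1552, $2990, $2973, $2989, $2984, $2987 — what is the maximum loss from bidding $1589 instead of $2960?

$0

$1394: same outcome either way → loss $0.
$1552: same outcome either way → loss $0.
$2990: same outcome either way → loss $0.
$2973: same outcome either way → loss $0.
$2989: same outcome either way → loss $0.
$2984: same outcome either way → loss $0.
$2987: same outcome either way → loss $0.
Maximum loss: $0.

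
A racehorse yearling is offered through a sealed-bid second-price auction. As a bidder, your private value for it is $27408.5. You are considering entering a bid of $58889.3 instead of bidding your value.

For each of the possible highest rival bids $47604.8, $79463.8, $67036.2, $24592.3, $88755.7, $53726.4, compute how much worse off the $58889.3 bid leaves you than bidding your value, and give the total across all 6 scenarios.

$46514.2

The deviation costs you only when the competing bid falls strictly between $27408.5 and $58889.3; elsewhere both bids give the same outcome.
$47604.8: truthful payoff $0, deviation payoff −$20196.3 → loss $20196.3.
$79463.8: outcomes coincide → loss $0.
$67036.2: outcomes coincide → loss $0.
$24592.3: outcomes coincide → loss $0.
$88755.7: outcomes coincide → loss $0.
$53726.4: truthful payoff $0, deviation payoff −$26317.9 → loss $26317.9.
Total loss = $20196.3 + $26317.9 = $46514.2.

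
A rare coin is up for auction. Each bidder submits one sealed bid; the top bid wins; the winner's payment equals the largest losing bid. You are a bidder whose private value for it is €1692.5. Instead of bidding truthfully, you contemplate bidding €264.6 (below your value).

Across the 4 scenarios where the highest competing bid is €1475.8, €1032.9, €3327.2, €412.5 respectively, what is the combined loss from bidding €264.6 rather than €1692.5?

The deviation costs you only when the competing bid falls strictly between €264.6 and €1692.5; elsewhere both bids give the same outcome.
€1475.8: truthful payoff €216.7, deviation payoff €0 → loss €216.7.
€1032.9: truthful payoff €659.6, deviation payoff €0 → loss €659.6.
€3327.2: outcomes coincide → loss €0.
€412.5: truthful payoff €1280, deviation payoff €0 → loss €1280.
Total loss = €216.7 + €659.6 + €1280 = €2156.3.

€2156.3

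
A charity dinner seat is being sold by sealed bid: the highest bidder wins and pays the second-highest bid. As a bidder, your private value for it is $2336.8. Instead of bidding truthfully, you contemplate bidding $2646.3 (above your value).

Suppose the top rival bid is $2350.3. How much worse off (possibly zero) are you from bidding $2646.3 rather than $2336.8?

Bidding your value $2336.8: you lose (since $2336.8 < $2350.3). Payoff $0.
Bidding $2646.3: you win and pay $2350.3. Payoff $2336.8 − $2350.3 = −$13.5.
The competing bid $2350.3 lies between your value and your inflated bid, so overbidding wins an item priced above your value.
Loss from deviating = $0 − (−$13.5) = $13.5.

$13.5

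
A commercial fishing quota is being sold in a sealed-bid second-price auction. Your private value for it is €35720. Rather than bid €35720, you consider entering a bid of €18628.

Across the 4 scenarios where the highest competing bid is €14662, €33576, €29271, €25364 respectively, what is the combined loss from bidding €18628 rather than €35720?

The deviation costs you only when the competing bid falls strictly between €18628 and €35720; elsewhere both bids give the same outcome.
€14662: outcomes coincide → loss €0.
€33576: truthful payoff €2144, deviation payoff €0 → loss €2144.
€29271: truthful payoff €6449, deviation payoff €0 → loss €6449.
€25364: truthful payoff €10356, deviation payoff €0 → loss €10356.
Total loss = €2144 + €6449 + €10356 = €18949.

€18949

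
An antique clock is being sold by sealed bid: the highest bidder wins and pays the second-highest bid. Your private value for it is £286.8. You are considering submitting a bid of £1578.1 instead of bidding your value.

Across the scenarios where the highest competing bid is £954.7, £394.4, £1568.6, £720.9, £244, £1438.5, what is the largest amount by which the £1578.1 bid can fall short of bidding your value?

£1281.8

£954.7: truthful gives £0, deviation gives −£667.9 → loss £667.9.
£394.4: truthful gives £0, deviation gives −£107.6 → loss £107.6.
£1568.6: truthful gives £0, deviation gives −£1281.8 → loss £1281.8.
£720.9: truthful gives £0, deviation gives −£434.1 → loss £434.1.
£244: same outcome either way → loss £0.
£1438.5: truthful gives £0, deviation gives −£1151.7 → loss £1151.7.
Maximum loss: £1281.8.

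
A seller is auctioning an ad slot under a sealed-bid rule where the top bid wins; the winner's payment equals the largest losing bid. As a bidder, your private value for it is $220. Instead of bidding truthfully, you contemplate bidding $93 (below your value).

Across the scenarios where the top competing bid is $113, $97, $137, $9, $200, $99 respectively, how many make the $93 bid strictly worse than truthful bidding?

The deviation hurts exactly when the highest competing bid lies strictly between $93 and $220 — underbidding then forfeits a profitable win.
$113: inside the interval → strictly worse (loss $107).
$97: inside the interval → strictly worse (loss $123).
$137: inside the interval → strictly worse (loss $83).
$9: below both → same outcome either way.
$200: inside the interval → strictly worse (loss $20).
$99: inside the interval → strictly worse (loss $121).
Count: 5.

5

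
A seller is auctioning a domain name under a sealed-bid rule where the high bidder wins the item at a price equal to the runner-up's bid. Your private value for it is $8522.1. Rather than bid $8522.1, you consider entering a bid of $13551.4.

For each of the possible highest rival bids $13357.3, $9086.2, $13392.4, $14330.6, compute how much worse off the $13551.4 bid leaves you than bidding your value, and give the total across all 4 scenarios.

$10269.6

The deviation costs you only when the competing bid falls strictly between $8522.1 and $13551.4; elsewhere both bids give the same outcome.
$13357.3: truthful payoff $0, deviation payoff −$4835.2 → loss $4835.2.
$9086.2: truthful payoff $0, deviation payoff −$564.1 → loss $564.1.
$13392.4: truthful payoff $0, deviation payoff −$4870.3 → loss $4870.3.
$14330.6: outcomes coincide → loss $0.
Total loss = $4835.2 + $564.1 + $4870.3 = $10269.6.
Because the price is fixed by the runner-up's bid, deviating from your value can only change a good outcome into a bad one — never the reverse.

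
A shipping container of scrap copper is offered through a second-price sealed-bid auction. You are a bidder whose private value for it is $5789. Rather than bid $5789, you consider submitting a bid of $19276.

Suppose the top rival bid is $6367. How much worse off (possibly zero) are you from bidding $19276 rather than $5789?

$578

Bidding your value $5789: you lose (since $5789 < $6367). Payoff $0.
Bidding $19276: you win and pay $6367. Payoff $5789 − $6367 = −$578.
The competing bid $6367 lies between your value and your inflated bid, so overbidding wins an item priced above your value.
Loss from deviating = $0 − (−$578) = $578.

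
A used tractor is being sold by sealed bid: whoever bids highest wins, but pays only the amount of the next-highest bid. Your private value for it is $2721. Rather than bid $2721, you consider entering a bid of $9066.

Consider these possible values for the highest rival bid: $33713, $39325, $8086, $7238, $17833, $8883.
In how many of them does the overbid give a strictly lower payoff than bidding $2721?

3

The deviation hurts exactly when the highest competing bid lies strictly between $2721 and $9066 — overbidding then wins at a price above your value.
$33713: above both → same outcome either way.
$39325: above both → same outcome either way.
$8086: inside the interval → strictly worse (loss $5365).
$7238: inside the interval → strictly worse (loss $4517).
$17833: above both → same outcome either way.
$8883: inside the interval → strictly worse (loss $6162).
Count: 3.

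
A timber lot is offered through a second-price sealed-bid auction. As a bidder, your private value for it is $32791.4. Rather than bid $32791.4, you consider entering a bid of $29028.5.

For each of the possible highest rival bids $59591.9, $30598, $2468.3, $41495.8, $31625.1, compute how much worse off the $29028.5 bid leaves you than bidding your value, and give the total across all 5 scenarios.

The deviation costs you only when the competing bid falls strictly between $29028.5 and $32791.4; elsewhere both bids give the same outcome.
$59591.9: outcomes coincide → loss $0.
$30598: truthful payoff $2193.4, deviation payoff $0 → loss $2193.4.
$2468.3: outcomes coincide → loss $0.
$41495.8: outcomes coincide → loss $0.
$31625.1: truthful payoff $1166.3, deviation payoff $0 → loss $1166.3.
Total loss = $2193.4 + $1166.3 = $3359.7.
Truthful bidding weakly dominates here: raising your bid can only win items priced above your value, and lowering it can only forfeit items priced below.

$3359.7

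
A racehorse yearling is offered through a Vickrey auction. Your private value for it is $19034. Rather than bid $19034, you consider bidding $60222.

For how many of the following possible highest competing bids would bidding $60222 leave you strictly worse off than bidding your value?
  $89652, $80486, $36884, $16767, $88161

The deviation hurts exactly when the highest competing bid lies strictly between $19034 and $60222 — overbidding then wins at a price above your value.
$89652: above both → same outcome either way.
$80486: above both → same outcome either way.
$36884: inside the interval → strictly worse (loss $17850).
$16767: below both → same outcome either way.
$88161: above both → same outcome either way.
Count: 1.

1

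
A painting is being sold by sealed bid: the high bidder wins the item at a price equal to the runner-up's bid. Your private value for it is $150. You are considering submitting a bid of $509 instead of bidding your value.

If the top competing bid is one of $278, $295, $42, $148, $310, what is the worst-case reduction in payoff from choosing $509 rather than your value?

$160

$278: truthful gives $0, deviation gives −$128 → loss $128.
$295: truthful gives $0, deviation gives −$145 → loss $145.
$42: same outcome either way → loss $0.
$148: same outcome either way → loss $0.
$310: truthful gives $0, deviation gives −$160 → loss $160.
Maximum loss: $160.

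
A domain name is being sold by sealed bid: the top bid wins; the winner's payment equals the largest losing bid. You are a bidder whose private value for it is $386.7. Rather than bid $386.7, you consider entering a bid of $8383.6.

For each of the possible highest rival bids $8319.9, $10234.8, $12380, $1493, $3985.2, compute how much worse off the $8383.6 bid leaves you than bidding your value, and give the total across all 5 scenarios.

$12638

The deviation costs you only when the competing bid falls strictly between $386.7 and $8383.6; elsewhere both bids give the same outcome.
$8319.9: truthful payoff $0, deviation payoff −$7933.2 → loss $7933.2.
$10234.8: outcomes coincide → loss $0.
$12380: outcomes coincide → loss $0.
$1493: truthful payoff $0, deviation payoff −$1106.3 → loss $1106.3.
$3985.2: truthful payoff $0, deviation payoff −$3598.5 → loss $3598.5.
Total loss = $7933.2 + $1106.3 + $3598.5 = $12638.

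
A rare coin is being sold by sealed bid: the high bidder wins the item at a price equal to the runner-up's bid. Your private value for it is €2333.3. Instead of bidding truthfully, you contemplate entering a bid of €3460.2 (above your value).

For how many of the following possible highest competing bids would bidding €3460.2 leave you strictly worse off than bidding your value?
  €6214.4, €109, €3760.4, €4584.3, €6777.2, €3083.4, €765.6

The deviation hurts exactly when the highest competing bid lies strictly between €2333.3 and €3460.2 — overbidding then wins at a price above your value.
€6214.4: above both → same outcome either way.
€109: below both → same outcome either way.
€3760.4: above both → same outcome either way.
€4584.3: above both → same outcome either way.
€6777.2: above both → same outcome either way.
€3083.4: inside the interval → strictly worse (loss €750.1).
€765.6: below both → same outcome either way.
Count: 1.

1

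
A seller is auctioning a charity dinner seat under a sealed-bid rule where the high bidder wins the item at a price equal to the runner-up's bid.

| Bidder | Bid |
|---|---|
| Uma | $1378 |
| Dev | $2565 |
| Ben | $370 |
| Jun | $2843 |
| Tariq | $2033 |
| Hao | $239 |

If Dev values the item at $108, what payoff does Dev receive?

Highest bid: Jun at $2843, so Jun wins.
Second-highest bid: Dev at $2565 — that is the price the winner pays.
Dev did not win, so Dev pays nothing and receives nothing: payoff $0.

$0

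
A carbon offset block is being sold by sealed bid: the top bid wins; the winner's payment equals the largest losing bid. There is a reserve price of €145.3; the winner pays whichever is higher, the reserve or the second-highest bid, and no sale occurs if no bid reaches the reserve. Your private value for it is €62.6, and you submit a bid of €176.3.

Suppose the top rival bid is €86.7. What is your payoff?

−€82.7

Your bid €176.3 is the highest and exceeds the reserve.
Price = max(second-highest bid, reserve) = max(€86.7, €145.3) = €145.3.
Payoff = €62.6 − €145.3 = −€82.7.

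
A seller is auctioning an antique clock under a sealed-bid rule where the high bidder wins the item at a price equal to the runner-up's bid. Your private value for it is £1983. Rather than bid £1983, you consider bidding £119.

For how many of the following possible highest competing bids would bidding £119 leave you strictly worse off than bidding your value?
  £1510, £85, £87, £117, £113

1

The deviation hurts exactly when the highest competing bid lies strictly between £119 and £1983 — underbidding then forfeits a profitable win.
£1510: inside the interval → strictly worse (loss £473).
£85: below both → same outcome either way.
£87: below both → same outcome either way.
£117: below both → same outcome either way.
£113: below both → same outcome either way.
Count: 1.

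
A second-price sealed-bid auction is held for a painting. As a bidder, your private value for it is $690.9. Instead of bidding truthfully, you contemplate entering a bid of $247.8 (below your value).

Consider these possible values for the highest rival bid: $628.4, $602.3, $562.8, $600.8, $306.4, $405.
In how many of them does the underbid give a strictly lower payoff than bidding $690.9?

6

The deviation hurts exactly when the highest competing bid lies strictly between $247.8 and $690.9 — underbidding then forfeits a profitable win.
$628.4: inside the interval → strictly worse (loss $62.5).
$602.3: inside the interval → strictly worse (loss $88.6).
$562.8: inside the interval → strictly worse (loss $128.1).
$600.8: inside the interval → strictly worse (loss $90.1).
$306.4: inside the interval → strictly worse (loss $384.5).
$405: inside the interval → strictly worse (loss $285.9).
Count: 6.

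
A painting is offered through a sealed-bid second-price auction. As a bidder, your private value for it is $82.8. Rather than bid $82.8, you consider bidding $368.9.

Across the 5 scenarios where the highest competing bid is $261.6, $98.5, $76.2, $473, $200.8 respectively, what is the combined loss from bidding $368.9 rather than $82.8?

$312.5

The deviation costs you only when the competing bid falls strictly between $82.8 and $368.9; elsewhere both bids give the same outcome.
$261.6: truthful payoff $0, deviation payoff −$178.8 → loss $178.8.
$98.5: truthful payoff $0, deviation payoff −$15.7 → loss $15.7.
$76.2: outcomes coincide → loss $0.
$473: outcomes coincide → loss $0.
$200.8: truthful payoff $0, deviation payoff −$118 → loss $118.
Total loss = $178.8 + $15.7 + $118 = $312.5.
In a second-price auction your bid sets only whether you win, not what you pay, so bidding your true value is weakly dominant.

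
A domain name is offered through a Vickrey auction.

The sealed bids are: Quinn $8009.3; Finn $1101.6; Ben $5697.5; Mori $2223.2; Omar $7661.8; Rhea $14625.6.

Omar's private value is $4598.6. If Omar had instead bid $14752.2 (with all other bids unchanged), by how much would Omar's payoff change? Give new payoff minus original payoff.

The highest bid among the other bidders is $14625.6; Omar's bid doesn't change that.
Original bid $7661.8: Omar is not highest (top rival bid is $14625.6); payoff $0.
Alternative bid $14752.2: Omar is highest, pays the top rival bid $14625.6; payoff $4598.6 − $14625.6 = −$10027.
Change in payoff = −$10027 − ($0) = −$10027.

−$10027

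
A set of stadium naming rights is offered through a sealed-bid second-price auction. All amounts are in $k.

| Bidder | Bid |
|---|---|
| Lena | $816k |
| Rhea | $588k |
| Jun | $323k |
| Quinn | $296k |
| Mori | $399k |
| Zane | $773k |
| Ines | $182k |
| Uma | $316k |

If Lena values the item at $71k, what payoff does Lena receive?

−$702k

Highest bid: Lena at $816k, so Lena wins.
Second-highest bid: Zane at $773k — that is the price the winner pays.
Lena's payoff = value − price = $71k − $773k = −$702k.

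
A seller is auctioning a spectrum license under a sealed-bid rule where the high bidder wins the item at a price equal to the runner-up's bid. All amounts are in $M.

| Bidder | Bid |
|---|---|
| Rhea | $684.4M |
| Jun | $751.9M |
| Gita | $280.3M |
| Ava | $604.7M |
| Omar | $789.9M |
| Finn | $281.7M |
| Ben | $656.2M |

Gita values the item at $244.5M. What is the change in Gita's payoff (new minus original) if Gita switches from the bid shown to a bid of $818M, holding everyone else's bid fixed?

The highest bid among the other bidders is $789.9M; Gita's bid doesn't change that.
Original bid $280.3M: Gita is not highest (top rival bid is $789.9M); payoff $0M.
Alternative bid $818M: Gita is highest, pays the top rival bid $789.9M; payoff $244.5M − $789.9M = −$545.4M.
Change in payoff = −$545.4M − ($0M) = −$545.4M.

−$545.4M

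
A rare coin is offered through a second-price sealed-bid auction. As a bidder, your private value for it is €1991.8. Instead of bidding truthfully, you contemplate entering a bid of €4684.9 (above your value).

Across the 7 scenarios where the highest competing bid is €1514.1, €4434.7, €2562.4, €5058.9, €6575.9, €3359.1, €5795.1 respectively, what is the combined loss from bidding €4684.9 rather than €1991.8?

€4380.8

The deviation costs you only when the competing bid falls strictly between €1991.8 and €4684.9; elsewhere both bids give the same outcome.
€1514.1: outcomes coincide → loss €0.
€4434.7: truthful payoff €0, deviation payoff −€2442.9 → loss €2442.9.
€2562.4: truthful payoff €0, deviation payoff −€570.6 → loss €570.6.
€5058.9: outcomes coincide → loss €0.
€6575.9: outcomes coincide → loss €0.
€3359.1: truthful payoff €0, deviation payoff −€1367.3 → loss €1367.3.
€5795.1: outcomes coincide → loss €0.
Total loss = €2442.9 + €570.6 + €1367.3 = €4380.8.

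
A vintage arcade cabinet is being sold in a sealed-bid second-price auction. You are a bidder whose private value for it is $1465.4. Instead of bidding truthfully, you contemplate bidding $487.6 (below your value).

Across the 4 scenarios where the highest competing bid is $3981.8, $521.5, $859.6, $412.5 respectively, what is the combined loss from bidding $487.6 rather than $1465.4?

The deviation costs you only when the competing bid falls strictly between $487.6 and $1465.4; elsewhere both bids give the same outcome.
$3981.8: outcomes coincide → loss $0.
$521.5: truthful payoff $943.9, deviation payoff $0 → loss $943.9.
$859.6: truthful payoff $605.8, deviation payoff $0 → loss $605.8.
$412.5: outcomes coincide → loss $0.
Total loss = $943.9 + $605.8 = $1549.7.

$1549.7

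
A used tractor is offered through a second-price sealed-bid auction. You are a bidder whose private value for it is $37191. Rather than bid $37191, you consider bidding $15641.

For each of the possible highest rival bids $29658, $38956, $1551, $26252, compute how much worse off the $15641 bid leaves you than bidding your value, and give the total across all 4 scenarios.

The deviation costs you only when the competing bid falls strictly between $15641 and $37191; elsewhere both bids give the same outcome.
$29658: truthful payoff $7533, deviation payoff $0 → loss $7533.
$38956: outcomes coincide → loss $0.
$1551: outcomes coincide → loss $0.
$26252: truthful payoff $10939, deviation payoff $0 → loss $10939.
Total loss = $7533 + $10939 = $18472.
Because the price is fixed by the runner-up's bid, deviating from your value can only change a good outcome into a bad one — never the reverse.

$18472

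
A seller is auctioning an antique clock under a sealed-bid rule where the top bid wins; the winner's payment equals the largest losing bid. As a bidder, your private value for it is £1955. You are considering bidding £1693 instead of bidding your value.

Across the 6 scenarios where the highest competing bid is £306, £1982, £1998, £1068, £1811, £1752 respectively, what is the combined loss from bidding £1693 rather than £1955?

The deviation costs you only when the competing bid falls strictly between £1693 and £1955; elsewhere both bids give the same outcome.
£306: outcomes coincide → loss £0.
£1982: outcomes coincide → loss £0.
£1998: outcomes coincide → loss £0.
£1068: outcomes coincide → loss £0.
£1811: truthful payoff £144, deviation payoff £0 → loss £144.
£1752: truthful payoff £203, deviation payoff £0 → loss £203.
Total loss = £144 + £203 = £347.

£347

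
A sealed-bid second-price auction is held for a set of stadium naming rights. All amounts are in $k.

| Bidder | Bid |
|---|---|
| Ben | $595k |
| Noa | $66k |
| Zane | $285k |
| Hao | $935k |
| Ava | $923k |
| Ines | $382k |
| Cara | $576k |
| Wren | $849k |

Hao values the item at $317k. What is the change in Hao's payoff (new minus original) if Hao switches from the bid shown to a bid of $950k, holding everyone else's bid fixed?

The highest bid among the other bidders is $923k; Hao's bid doesn't change that.
Original bid $935k: Hao is highest, pays the top rival bid $923k; payoff $317k − $923k = −$606k.
Alternative bid $950k: Hao is highest, pays the top rival bid $923k; payoff $317k − $923k = −$606k.
Change in payoff = −$606k − (−$606k) = $0k.

$0k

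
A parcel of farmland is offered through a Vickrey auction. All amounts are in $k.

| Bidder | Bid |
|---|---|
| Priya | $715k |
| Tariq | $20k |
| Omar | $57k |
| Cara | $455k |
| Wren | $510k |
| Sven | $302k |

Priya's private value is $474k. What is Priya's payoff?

−$36k

Highest bid: Priya at $715k, so Priya wins.
Second-highest bid: Wren at $510k — that is the price the winner pays.
Priya's payoff = value − price = $474k − $510k = −$36k.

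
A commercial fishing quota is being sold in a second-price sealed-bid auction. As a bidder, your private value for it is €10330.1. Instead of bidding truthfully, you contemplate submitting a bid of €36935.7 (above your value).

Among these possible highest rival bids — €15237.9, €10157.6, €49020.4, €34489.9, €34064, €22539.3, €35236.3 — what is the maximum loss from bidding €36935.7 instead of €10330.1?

€15237.9: truthful gives €0, deviation gives −€4907.8 → loss €4907.8.
€10157.6: same outcome either way → loss €0.
€49020.4: same outcome either way → loss €0.
€34489.9: truthful gives €0, deviation gives −€24159.8 → loss €24159.8.
€34064: truthful gives €0, deviation gives −€23733.9 → loss €23733.9.
€22539.3: truthful gives €0, deviation gives −€12209.2 → loss €12209.2.
€35236.3: truthful gives €0, deviation gives −€24906.2 → loss €24906.2.
Maximum loss: €24906.2.

€24906.2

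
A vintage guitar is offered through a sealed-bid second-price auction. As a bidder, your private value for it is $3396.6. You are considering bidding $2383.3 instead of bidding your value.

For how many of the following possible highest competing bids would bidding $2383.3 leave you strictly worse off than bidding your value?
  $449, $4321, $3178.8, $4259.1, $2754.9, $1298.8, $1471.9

The deviation hurts exactly when the highest competing bid lies strictly between $2383.3 and $3396.6 — underbidding then forfeits a profitable win.
$449: below both → same outcome either way.
$4321: above both → same outcome either way.
$3178.8: inside the interval → strictly worse (loss $217.8).
$4259.1: above both → same outcome either way.
$2754.9: inside the interval → strictly worse (loss $641.7).
$1298.8: below both → same outcome either way.
$1471.9: below both → same outcome either way.
Count: 2.

2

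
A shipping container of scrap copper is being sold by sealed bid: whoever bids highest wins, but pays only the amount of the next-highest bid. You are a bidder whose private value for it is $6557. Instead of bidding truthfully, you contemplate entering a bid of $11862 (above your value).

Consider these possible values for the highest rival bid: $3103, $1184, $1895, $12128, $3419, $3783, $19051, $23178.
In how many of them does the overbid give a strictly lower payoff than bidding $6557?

The deviation hurts exactly when the highest competing bid lies strictly between $6557 and $11862 — overbidding then wins at a price above your value.
$3103: below both → same outcome either way.
$1184: below both → same outcome either way.
$1895: below both → same outcome either way.
$12128: above both → same outcome either way.
$3419: below both → same outcome either way.
$3783: below both → same outcome either way.
$19051: above both → same outcome either way.
$23178: above both → same outcome either way.
Count: 0.

0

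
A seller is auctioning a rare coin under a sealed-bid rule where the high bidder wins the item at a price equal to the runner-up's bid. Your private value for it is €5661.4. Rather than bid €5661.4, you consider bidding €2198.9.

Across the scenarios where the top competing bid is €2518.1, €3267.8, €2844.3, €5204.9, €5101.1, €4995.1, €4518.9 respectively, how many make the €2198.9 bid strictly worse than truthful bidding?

7

The deviation hurts exactly when the highest competing bid lies strictly between €2198.9 and €5661.4 — underbidding then forfeits a profitable win.
€2518.1: inside the interval → strictly worse (loss €3143.3).
€3267.8: inside the interval → strictly worse (loss €2393.6).
€2844.3: inside the interval → strictly worse (loss €2817.1).
€5204.9: inside the interval → strictly worse (loss €456.5).
€5101.1: inside the interval → strictly worse (loss €560.3).
€4995.1: inside the interval → strictly worse (loss €666.3).
€4518.9: inside the interval → strictly worse (loss €1142.5).
Count: 7.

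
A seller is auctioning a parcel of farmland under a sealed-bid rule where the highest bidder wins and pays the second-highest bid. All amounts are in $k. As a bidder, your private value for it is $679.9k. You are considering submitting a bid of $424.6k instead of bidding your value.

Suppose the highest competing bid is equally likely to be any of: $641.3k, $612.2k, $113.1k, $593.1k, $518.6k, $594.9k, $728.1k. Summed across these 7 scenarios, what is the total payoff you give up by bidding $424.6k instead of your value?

$439.4k

The deviation costs you only when the competing bid falls strictly between $424.6k and $679.9k; elsewhere both bids give the same outcome.
$641.3k: truthful payoff $38.6k, deviation payoff $0k → loss $38.6k.
$612.2k: truthful payoff $67.7k, deviation payoff $0k → loss $67.7k.
$113.1k: outcomes coincide → loss $0k.
$593.1k: truthful payoff $86.8k, deviation payoff $0k → loss $86.8k.
$518.6k: truthful payoff $161.3k, deviation payoff $0k → loss $161.3k.
$594.9k: truthful payoff $85k, deviation payoff $0k → loss $85k.
$728.1k: outcomes coincide → loss $0k.
Total loss = $38.6k + $67.7k + $86.8k + $161.3k + $85k = $439.4k.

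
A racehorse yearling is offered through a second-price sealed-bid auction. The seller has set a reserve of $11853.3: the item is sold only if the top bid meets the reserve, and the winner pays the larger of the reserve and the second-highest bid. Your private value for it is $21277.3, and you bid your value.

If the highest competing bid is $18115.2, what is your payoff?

$3162.1

Your bid $21277.3 is the highest and exceeds the reserve.
Price = max(second-highest bid, reserve) = max($18115.2, $11853.3) = $18115.2.
Payoff = $21277.3 − $18115.2 = $3162.1.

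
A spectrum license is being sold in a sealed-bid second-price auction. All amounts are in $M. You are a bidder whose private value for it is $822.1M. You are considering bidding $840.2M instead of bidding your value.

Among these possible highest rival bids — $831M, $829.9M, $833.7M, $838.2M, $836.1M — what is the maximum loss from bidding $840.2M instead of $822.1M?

$831M: truthful gives $0M, deviation gives −$8.9M → loss $8.9M.
$829.9M: truthful gives $0M, deviation gives −$7.8M → loss $7.8M.
$833.7M: truthful gives $0M, deviation gives −$11.6M → loss $11.6M.
$838.2M: truthful gives $0M, deviation gives −$16.1M → loss $16.1M.
$836.1M: truthful gives $0M, deviation gives −$14M → loss $14M.
Maximum loss: $16.1M.

$16.1M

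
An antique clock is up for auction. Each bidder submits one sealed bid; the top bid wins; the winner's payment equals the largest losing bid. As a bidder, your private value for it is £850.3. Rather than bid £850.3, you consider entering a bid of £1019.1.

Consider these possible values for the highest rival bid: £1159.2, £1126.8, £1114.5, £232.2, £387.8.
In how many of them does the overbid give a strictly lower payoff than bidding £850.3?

0

The deviation hurts exactly when the highest competing bid lies strictly between £850.3 and £1019.1 — overbidding then wins at a price above your value.
£1159.2: above both → same outcome either way.
£1126.8: above both → same outcome either way.
£1114.5: above both → same outcome either way.
£232.2: below both → same outcome either way.
£387.8: below both → same outcome either way.
Count: 0.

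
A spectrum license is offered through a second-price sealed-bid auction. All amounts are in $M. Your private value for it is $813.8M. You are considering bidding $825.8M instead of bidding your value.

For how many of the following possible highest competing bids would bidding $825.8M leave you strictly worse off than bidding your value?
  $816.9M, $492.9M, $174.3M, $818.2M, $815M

The deviation hurts exactly when the highest competing bid lies strictly between $813.8M and $825.8M — overbidding then wins at a price above your value.
$816.9M: inside the interval → strictly worse (loss $3.1M).
$492.9M: below both → same outcome either way.
$174.3M: below both → same outcome either way.
$818.2M: inside the interval → strictly worse (loss $4.4M).
$815M: inside the interval → strictly worse (loss $1.2M).
Count: 3.

3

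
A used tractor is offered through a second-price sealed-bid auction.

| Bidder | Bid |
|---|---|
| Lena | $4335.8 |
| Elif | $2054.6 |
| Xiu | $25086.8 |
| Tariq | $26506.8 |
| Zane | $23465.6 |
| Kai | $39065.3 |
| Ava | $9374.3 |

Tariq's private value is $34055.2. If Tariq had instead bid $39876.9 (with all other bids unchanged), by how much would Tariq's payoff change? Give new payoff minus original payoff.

−$5010.1

The highest bid among the other bidders is $39065.3; Tariq's bid doesn't change that.
Original bid $26506.8: Tariq is not highest (top rival bid is $39065.3); payoff $0.
Alternative bid $39876.9: Tariq is highest, pays the top rival bid $39065.3; payoff $34055.2 − $39065.3 = −$5010.1.
Change in payoff = −$5010.1 − ($0) = −$5010.1.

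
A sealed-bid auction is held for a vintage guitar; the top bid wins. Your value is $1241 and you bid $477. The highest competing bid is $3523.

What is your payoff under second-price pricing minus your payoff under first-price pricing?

Your bid $477 is below $3523, so you lose under either rule.
Payoff is $0 in both cases; difference = $0.

$0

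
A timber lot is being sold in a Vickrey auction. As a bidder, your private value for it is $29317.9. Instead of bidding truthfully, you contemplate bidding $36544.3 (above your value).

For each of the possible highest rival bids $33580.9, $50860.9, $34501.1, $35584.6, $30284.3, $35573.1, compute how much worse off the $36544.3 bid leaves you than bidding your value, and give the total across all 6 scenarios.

The deviation costs you only when the competing bid falls strictly between $29317.9 and $36544.3; elsewhere both bids give the same outcome.
$33580.9: truthful payoff $0, deviation payoff −$4263 → loss $4263.
$50860.9: outcomes coincide → loss $0.
$34501.1: truthful payoff $0, deviation payoff −$5183.2 → loss $5183.2.
$35584.6: truthful payoff $0, deviation payoff −$6266.7 → loss $6266.7.
$30284.3: truthful payoff $0, deviation payoff −$966.4 → loss $966.4.
$35573.1: truthful payoff $0, deviation payoff −$6255.2 → loss $6255.2.
Total loss = $4263 + $5183.2 + $6266.7 + $966.4 + $6255.2 = $22934.5.

$22934.5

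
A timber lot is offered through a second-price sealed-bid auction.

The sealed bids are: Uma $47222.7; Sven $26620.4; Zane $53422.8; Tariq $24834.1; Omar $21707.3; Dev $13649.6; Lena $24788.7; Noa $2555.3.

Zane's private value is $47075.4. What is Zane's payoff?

−$147.3

Highest bid: Zane at $53422.8, so Zane wins.
Second-highest bid: Uma at $47222.7 — that is the price the winner pays.
Zane's payoff = value − price = $47075.4 − $47222.7 = −$147.3.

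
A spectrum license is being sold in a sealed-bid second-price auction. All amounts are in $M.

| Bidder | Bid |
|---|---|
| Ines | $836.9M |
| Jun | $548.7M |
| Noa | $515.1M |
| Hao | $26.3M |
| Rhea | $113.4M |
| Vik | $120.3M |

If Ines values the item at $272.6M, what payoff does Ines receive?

−$276.1M

Highest bid: Ines at $836.9M, so Ines wins.
Second-highest bid: Jun at $548.7M — that is the price the winner pays.
Ines's payoff = value − price = $272.6M − $548.7M = −$276.1M.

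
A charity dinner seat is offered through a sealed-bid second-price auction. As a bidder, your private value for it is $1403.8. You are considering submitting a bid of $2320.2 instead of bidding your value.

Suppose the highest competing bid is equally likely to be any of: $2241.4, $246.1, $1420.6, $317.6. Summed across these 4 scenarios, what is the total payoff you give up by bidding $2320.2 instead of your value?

$854.4

The deviation costs you only when the competing bid falls strictly between $1403.8 and $2320.2; elsewhere both bids give the same outcome.
$2241.4: truthful payoff $0, deviation payoff −$837.6 → loss $837.6.
$246.1: outcomes coincide → loss $0.
$1420.6: truthful payoff $0, deviation payoff −$16.8 → loss $16.8.
$317.6: outcomes coincide → loss $0.
Total loss = $837.6 + $16.8 = $854.4.
Because the price is fixed by the runner-up's bid, deviating from your value can only change a good outcome into a bad one — never the reverse.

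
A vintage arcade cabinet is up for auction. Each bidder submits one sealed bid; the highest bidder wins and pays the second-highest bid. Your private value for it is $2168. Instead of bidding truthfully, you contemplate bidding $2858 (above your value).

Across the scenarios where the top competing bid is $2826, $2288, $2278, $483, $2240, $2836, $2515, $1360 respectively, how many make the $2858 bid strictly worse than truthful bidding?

The deviation hurts exactly when the highest competing bid lies strictly between $2168 and $2858 — overbidding then wins at a price above your value.
$2826: inside the interval → strictly worse (loss $658).
$2288: inside the interval → strictly worse (loss $120).
$2278: inside the interval → strictly worse (loss $110).
$483: below both → same outcome either way.
$2240: inside the interval → strictly worse (loss $72).
$2836: inside the interval → strictly worse (loss $668).
$2515: inside the interval → strictly worse (loss $347).
$1360: below both → same outcome either way.
Count: 6.

6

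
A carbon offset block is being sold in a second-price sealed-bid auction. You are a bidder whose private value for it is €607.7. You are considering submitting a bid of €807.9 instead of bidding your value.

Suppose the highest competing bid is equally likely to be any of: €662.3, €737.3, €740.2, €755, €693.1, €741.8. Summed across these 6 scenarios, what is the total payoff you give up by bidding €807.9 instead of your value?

€683.5

The deviation costs you only when the competing bid falls strictly between €607.7 and €807.9; elsewhere both bids give the same outcome.
€662.3: truthful payoff €0, deviation payoff −€54.6 → loss €54.6.
€737.3: truthful payoff €0, deviation payoff −€129.6 → loss €129.6.
€740.2: truthful payoff €0, deviation payoff −€132.5 → loss €132.5.
€755: truthful payoff €0, deviation payoff −€147.3 → loss €147.3.
€693.1: truthful payoff €0, deviation payoff −€85.4 → loss €85.4.
€741.8: truthful payoff €0, deviation payoff −€134.1 → loss €134.1.
Total loss = €54.6 + €129.6 + €132.5 + €147.3 + €85.4 + €134.1 = €683.5.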